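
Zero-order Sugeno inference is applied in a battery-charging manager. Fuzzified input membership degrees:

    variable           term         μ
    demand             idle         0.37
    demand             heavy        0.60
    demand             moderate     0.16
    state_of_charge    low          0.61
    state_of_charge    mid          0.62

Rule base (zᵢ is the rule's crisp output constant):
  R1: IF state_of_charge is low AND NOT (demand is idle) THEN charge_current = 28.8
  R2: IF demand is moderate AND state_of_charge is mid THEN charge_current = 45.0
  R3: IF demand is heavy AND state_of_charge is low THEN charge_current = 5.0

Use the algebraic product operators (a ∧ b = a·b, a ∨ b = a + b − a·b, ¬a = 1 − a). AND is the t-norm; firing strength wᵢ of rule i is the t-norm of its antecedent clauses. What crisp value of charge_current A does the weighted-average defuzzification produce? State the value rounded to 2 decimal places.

20.44

R1 (z=28.8): low=0.61, ¬idle=1−0.37=0.63; AND[a·b] → w = 0.3843
R2 (z=45.0): moderate=0.16, mid=0.62; AND[a·b] → w = 0.0992
R3 (z=5.0): heavy=0.60, low=0.61; AND[a·b] → w = 0.3660
Weighted average = (0.3843·28.8 + 0.0992·45.0 + 0.3660·5.0) / (0.3843 + 0.0992 + 0.3660)
  = 17.3618 / 0.8495 = 20.44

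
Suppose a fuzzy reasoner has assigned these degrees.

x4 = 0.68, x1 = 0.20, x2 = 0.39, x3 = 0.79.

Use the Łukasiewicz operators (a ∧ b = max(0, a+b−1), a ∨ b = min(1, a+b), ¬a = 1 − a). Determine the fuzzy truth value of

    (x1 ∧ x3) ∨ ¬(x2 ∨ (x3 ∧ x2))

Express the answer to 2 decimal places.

0.43

x1 ∧ x3 = max(0, a+b−1) on (0.20, 0.79) = 0.00
x3 ∧ x2 = max(0, a+b−1) on (0.79, 0.39) = 0.18
x2 ∨ (x3 ∧ x2) = min(1, a+b) on (0.39, 0.18) = 0.57
¬(x2 ∨ (x3 ∧ x2)) = 1 − 0.57 = 0.43
(x1 ∧ x3) ∨ ¬(x2 ∨ (x3 ∧ x2)) = min(1, a+b) on (0.00, 0.43) = 0.43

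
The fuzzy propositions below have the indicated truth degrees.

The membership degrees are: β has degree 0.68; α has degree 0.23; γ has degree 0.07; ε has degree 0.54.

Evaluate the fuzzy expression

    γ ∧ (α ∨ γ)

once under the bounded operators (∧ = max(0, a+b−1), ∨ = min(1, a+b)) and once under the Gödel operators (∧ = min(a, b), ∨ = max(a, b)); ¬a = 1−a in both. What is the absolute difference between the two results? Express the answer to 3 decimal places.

0.070

Under bounded:
  α ∨ γ = min(1, a+b) on (0.23, 0.07) = 0.30
  γ ∧ (α ∨ γ) = max(0, a+b−1) on (0.07, 0.30) = 0.00
  → value = 0.0000
Under Gödel:
  α ∨ γ = max(a, b) on (0.23, 0.07) = 0.23
  γ ∧ (α ∨ γ) = min(a, b) on (0.07, 0.23) = 0.07
  → value = 0.0700
|0.0000 − 0.0700| = 0.070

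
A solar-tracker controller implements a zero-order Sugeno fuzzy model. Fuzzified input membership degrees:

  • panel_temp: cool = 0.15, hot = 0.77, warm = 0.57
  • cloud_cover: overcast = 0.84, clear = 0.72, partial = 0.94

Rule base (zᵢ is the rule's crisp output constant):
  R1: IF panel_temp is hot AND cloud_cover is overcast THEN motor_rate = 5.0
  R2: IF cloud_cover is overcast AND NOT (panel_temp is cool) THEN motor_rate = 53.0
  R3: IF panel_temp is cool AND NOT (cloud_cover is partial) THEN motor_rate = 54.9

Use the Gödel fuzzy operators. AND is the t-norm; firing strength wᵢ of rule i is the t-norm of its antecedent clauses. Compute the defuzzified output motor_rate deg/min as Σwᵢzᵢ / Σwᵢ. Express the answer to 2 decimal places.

30.94

R1 (z=5.0): hot=0.77, overcast=0.84; AND[min(a, b)] → w = 0.77
R2 (z=53.0): overcast=0.84, ¬cool=1−0.15=0.85; AND[min(a, b)] → w = 0.84
R3 (z=54.9): cool=0.15, ¬partial=1−0.94=0.06; AND[min(a, b)] → w = 0.06
Weighted average = (0.77·5.0 + 0.84·53.0 + 0.06·54.9) / (0.77 + 0.84 + 0.06)
  = 51.6640 / 1.6700 = 30.94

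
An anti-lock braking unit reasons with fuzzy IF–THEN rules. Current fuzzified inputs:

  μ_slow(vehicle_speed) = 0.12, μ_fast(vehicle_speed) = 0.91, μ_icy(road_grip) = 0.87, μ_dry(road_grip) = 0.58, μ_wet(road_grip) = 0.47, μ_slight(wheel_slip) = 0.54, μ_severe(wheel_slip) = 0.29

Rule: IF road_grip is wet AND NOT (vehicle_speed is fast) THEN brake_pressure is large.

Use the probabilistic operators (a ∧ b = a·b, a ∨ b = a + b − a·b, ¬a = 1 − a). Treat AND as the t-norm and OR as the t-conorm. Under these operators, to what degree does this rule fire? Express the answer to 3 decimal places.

firing strength: wet=0.47, ¬fast=1−0.91=0.09; AND[a·b] → w = 0.0423

0.042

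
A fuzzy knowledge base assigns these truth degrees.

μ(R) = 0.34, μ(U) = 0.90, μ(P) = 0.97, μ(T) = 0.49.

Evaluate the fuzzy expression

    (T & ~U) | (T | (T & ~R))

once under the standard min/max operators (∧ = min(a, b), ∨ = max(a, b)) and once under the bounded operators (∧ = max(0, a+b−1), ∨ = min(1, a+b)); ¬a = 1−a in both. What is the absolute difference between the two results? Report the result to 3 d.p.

Under standard min/max:
  ~U = 1 − 0.90 = 0.10
  T & ~U = min(a, b) on (0.49, 0.10) = 0.10
  ~R = 1 − 0.34 = 0.66
  T & ~R = min(a, b) on (0.49, 0.66) = 0.49
  T | (T & ~R) = max(a, b) on (0.49, 0.49) = 0.49
  (T & ~U) | (T | (T & ~R)) = max(a, b) on (0.10, 0.49) = 0.49
  → value = 0.4900
Under bounded:
  ~U = 1 − 0.90 = 0.10
  T & ~U = max(0, a+b−1) on (0.49, 0.10) = 0.00
  ~R = 1 − 0.34 = 0.66
  T & ~R = max(0, a+b−1) on (0.49, 0.66) = 0.15
  T | (T & ~R) = min(1, a+b) on (0.49, 0.15) = 0.64
  (T & ~U) | (T | (T & ~R)) = min(1, a+b) on (0.00, 0.64) = 0.64
  → value = 0.6400
|0.4900 − 0.6400| = 0.150

0.150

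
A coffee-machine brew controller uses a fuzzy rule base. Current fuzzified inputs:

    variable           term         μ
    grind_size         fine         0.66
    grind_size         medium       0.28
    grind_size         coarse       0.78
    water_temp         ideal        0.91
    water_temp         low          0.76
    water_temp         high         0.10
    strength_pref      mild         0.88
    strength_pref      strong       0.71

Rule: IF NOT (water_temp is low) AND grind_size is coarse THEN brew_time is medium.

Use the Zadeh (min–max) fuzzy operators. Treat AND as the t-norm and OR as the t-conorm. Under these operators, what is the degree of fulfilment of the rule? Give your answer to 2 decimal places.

firing strength: ¬low=1−0.76=0.24, coarse=0.78; AND[min(a, b)] → w = 0.24

0.24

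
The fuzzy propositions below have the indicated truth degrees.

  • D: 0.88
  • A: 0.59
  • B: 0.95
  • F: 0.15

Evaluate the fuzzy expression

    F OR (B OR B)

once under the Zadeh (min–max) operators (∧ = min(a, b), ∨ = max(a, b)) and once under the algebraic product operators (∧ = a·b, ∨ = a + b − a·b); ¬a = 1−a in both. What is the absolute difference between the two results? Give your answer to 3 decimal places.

Under Zadeh (min–max):
  B OR B = max(a, b) on (0.95, 0.95) = 0.95
  F OR (B OR B) = max(a, b) on (0.15, 0.95) = 0.95
  → value = 0.9500
Under algebraic product:
  B OR B = a + b − a·b on (0.9500, 0.9500) = 0.9975
  F OR (B OR B) = a + b − a·b on (0.1500, 0.9975) = 0.9979
  → value = 0.9979
|0.9500 − 0.9979| = 0.048

0.048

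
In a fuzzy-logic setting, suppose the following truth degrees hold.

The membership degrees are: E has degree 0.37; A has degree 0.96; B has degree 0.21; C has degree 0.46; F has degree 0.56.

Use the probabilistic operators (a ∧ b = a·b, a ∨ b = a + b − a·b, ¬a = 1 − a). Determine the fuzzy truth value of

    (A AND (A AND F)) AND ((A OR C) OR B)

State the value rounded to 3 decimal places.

0.507

A AND F = a·b on (0.9600, 0.5600) = 0.5376
A AND (A AND F) = a·b on (0.9600, 0.5376) = 0.5161
A OR C = a + b − a·b on (0.9600, 0.4600) = 0.9784
(A OR C) OR B = a + b − a·b on (0.9784, 0.2100) = 0.9829
(A AND (A AND F)) AND ((A OR C) OR B) = a·b on (0.5161, 0.9829) = 0.5073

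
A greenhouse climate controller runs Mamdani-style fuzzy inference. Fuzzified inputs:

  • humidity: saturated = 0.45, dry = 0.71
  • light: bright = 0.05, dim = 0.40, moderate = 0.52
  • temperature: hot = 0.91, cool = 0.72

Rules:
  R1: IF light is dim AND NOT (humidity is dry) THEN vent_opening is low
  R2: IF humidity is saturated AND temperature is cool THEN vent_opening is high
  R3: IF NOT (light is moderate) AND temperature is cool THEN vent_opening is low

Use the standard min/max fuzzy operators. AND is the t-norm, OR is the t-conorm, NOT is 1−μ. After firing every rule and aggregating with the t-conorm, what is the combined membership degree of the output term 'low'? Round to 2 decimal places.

0.48

R1: dim=0.40, ¬dry=1−0.71=0.29; AND[min(a, b)] → w = 0.29
R2: saturated=0.45, cool=0.72; AND[min(a, b)] → w = 0.45
R3: ¬moderate=1−0.52=0.48, cool=0.72; AND[min(a, b)] → w = 0.48
Rules with consequent 'low': {R1, R3} → strengths 0.29, 0.48
Aggregate via t-conorm [max(a, b)]: 0.48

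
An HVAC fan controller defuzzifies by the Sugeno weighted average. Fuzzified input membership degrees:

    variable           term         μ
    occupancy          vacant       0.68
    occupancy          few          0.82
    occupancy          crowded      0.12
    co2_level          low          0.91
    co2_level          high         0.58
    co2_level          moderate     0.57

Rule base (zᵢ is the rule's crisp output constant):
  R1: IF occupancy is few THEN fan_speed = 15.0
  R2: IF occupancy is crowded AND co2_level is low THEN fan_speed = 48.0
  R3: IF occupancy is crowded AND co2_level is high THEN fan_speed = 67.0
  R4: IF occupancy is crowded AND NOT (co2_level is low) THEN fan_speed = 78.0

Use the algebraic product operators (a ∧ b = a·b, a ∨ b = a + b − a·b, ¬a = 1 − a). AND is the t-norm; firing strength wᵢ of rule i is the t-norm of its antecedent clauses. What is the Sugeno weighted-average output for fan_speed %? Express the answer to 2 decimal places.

R1 (z=15.0): few=0.82 → w = 0.8200
R2 (z=48.0): crowded=0.12, low=0.91; AND[a·b] → w = 0.1092
R3 (z=67.0): crowded=0.12, high=0.58; AND[a·b] → w = 0.0696
R4 (z=78.0): crowded=0.12, ¬low=1−0.91=0.09; AND[a·b] → w = 0.0108
Weighted average = (0.8200·15.0 + 0.1092·48.0 + 0.0696·67.0 + 0.0108·78.0) / (0.8200 + 0.1092 + 0.0696 + 0.0108)
  = 23.0472 / 1.0096 = 22.83

22.83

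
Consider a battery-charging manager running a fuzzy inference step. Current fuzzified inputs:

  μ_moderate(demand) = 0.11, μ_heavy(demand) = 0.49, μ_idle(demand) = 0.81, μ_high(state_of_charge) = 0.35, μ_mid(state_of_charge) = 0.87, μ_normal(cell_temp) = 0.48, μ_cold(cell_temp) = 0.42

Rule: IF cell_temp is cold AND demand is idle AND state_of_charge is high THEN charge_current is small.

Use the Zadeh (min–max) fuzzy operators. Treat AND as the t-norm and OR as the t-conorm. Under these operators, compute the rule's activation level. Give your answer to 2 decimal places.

0.35

firing strength: cold=0.42, idle=0.81, high=0.35; AND[min(a, b)] → w = 0.35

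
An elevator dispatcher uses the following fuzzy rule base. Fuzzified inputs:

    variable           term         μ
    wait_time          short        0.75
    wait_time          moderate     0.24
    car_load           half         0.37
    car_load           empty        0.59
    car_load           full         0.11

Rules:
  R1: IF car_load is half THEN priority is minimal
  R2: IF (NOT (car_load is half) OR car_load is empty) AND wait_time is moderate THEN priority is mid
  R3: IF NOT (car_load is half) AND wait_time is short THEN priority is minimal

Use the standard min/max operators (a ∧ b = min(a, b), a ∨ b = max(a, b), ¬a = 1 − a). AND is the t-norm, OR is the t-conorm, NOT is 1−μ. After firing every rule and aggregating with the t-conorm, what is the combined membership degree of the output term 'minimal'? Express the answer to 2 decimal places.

0.63

R1: half=0.37 → w = 0.37
R2: (¬half=1−0.37=0.63 OR empty=0.59) = 0.63; AND[min(a, b)] with moderate=0.24 → w = 0.24
R3: ¬half=1−0.37=0.63, short=0.75; AND[min(a, b)] → w = 0.63
Rules with consequent 'minimal': {R1, R3} → strengths 0.37, 0.63
Aggregate via t-conorm [max(a, b)]: 0.63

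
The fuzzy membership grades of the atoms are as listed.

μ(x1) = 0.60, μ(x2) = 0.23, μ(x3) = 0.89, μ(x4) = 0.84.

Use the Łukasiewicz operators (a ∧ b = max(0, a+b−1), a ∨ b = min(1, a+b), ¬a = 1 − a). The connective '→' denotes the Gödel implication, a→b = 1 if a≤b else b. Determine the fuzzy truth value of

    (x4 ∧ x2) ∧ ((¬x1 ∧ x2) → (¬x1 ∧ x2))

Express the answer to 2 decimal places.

0.07

x4 ∧ x2 = max(0, a+b−1) on (0.84, 0.23) = 0.07
¬x1 = 1 − 0.60 = 0.40
¬x1 ∧ x2 = max(0, a+b−1) on (0.40, 0.23) = 0.00
¬x1 = 1 − 0.60 = 0.40
¬x1 ∧ x2 = max(0, a+b−1) on (0.40, 0.23) = 0.00
(¬x1 ∧ x2) → (¬x1 ∧ x2)  [Gödel: 1 if a≤b else b] with a=0.00, b=0.00 → 1.00
(x4 ∧ x2) ∧ ((¬x1 ∧ x2) → (¬x1 ∧ x2)) = max(0, a+b−1) on (0.07, 1.00) = 0.07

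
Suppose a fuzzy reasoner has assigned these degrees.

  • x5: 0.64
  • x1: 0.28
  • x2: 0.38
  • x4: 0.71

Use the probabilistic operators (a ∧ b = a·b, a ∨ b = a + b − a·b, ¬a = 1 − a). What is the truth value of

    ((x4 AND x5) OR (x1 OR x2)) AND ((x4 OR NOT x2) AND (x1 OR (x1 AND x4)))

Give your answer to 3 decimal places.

x4 AND x5 = a·b on (0.7100, 0.6400) = 0.4544
x1 OR x2 = a + b − a·b on (0.2800, 0.3800) = 0.5536
(x4 AND x5) OR (x1 OR x2) = a + b − a·b on (0.4544, 0.5536) = 0.7564
NOT x2 = 1 − 0.3800 = 0.6200
x4 OR NOT x2 = a + b − a·b on (0.7100, 0.6200) = 0.8898
x1 AND x4 = a·b on (0.2800, 0.7100) = 0.1988
x1 OR (x1 AND x4) = a + b − a·b on (0.2800, 0.1988) = 0.4231
(x4 OR NOT x2) AND (x1 OR (x1 AND x4)) = a·b on (0.8898, 0.4231) = 0.3765
((x4 AND x5) OR (x1 OR x2)) AND ((x4 OR NOT x2) AND (x1 OR (x1 AND x4))) = a·b on (0.7564, 0.3765) = 0.2848

0.285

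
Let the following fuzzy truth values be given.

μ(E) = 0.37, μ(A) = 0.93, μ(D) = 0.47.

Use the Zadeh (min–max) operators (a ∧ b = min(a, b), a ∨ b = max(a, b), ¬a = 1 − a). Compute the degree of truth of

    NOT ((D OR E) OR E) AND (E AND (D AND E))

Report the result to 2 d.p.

0.37

D OR E = max(a, b) on (0.47, 0.37) = 0.47
(D OR E) OR E = max(a, b) on (0.47, 0.37) = 0.47
NOT ((D OR E) OR E) = 1 − 0.47 = 0.53
D AND E = min(a, b) on (0.47, 0.37) = 0.37
E AND (D AND E) = min(a, b) on (0.37, 0.37) = 0.37
NOT ((D OR E) OR E) AND (E AND (D AND E)) = min(a, b) on (0.53, 0.37) = 0.37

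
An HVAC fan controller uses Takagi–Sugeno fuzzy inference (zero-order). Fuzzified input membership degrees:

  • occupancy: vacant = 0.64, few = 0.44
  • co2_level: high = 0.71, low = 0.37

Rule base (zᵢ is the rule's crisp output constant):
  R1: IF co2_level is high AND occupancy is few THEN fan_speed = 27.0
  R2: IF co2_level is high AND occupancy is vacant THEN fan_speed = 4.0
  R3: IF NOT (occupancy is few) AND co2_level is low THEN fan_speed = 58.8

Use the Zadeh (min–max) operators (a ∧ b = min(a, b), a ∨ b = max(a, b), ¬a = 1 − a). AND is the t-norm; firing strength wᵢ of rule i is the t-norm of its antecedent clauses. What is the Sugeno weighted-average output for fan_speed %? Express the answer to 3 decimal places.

24.963

R1 (z=27.0): high=0.71, few=0.44; AND[min(a, b)] → w = 0.44
R2 (z=4.0): high=0.71, vacant=0.64; AND[min(a, b)] → w = 0.64
R3 (z=58.8): ¬few=1−0.44=0.56, low=0.37; AND[min(a, b)] → w = 0.37
Weighted average = (0.44·27.0 + 0.64·4.0 + 0.37·58.8) / (0.44 + 0.64 + 0.37)
  = 36.1960 / 1.4500 = 24.963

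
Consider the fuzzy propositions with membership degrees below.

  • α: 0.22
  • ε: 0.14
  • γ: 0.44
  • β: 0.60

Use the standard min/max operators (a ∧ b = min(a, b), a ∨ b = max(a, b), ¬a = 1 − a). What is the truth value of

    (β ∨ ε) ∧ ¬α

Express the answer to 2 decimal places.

0.60

β ∨ ε = max(a, b) on (0.60, 0.14) = 0.60
¬α = 1 − 0.22 = 0.78
(β ∨ ε) ∧ ¬α = min(a, b) on (0.60, 0.78) = 0.60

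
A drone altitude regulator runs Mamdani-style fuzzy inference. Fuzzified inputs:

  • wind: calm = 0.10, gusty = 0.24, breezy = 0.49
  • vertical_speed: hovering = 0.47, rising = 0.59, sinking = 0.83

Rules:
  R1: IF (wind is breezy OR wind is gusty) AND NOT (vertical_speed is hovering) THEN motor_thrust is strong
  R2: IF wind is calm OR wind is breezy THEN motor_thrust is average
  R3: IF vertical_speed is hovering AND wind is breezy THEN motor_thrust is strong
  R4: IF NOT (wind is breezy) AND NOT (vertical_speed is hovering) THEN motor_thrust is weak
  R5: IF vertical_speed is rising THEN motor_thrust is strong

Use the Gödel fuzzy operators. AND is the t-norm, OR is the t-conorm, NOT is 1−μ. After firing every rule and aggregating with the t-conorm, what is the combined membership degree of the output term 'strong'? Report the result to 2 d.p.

0.59

R1: (breezy=0.49 OR gusty=0.24) = 0.49; AND[min(a, b)] with ¬hovering=1−0.47=0.53 → w = 0.49
R2: calm=0.10, breezy=0.49; OR[max(a, b)] → w = 0.49
R3: hovering=0.47, breezy=0.49; AND[min(a, b)] → w = 0.47
R4: ¬breezy=1−0.49=0.51, ¬hovering=1−0.47=0.53; AND[min(a, b)] → w = 0.51
R5: rising=0.59 → w = 0.59
Rules with consequent 'strong': {R1, R3, R5} → strengths 0.49, 0.47, 0.59
Aggregate via t-conorm [max(a, b)]: 0.59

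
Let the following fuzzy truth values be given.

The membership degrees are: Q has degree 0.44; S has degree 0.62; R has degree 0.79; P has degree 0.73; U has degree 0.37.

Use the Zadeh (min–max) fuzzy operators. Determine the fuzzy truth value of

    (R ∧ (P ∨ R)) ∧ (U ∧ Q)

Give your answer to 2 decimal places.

0.37

P ∨ R = max(a, b) on (0.73, 0.79) = 0.79
R ∧ (P ∨ R) = min(a, b) on (0.79, 0.79) = 0.79
U ∧ Q = min(a, b) on (0.37, 0.44) = 0.37
(R ∧ (P ∨ R)) ∧ (U ∧ Q) = min(a, b) on (0.79, 0.37) = 0.37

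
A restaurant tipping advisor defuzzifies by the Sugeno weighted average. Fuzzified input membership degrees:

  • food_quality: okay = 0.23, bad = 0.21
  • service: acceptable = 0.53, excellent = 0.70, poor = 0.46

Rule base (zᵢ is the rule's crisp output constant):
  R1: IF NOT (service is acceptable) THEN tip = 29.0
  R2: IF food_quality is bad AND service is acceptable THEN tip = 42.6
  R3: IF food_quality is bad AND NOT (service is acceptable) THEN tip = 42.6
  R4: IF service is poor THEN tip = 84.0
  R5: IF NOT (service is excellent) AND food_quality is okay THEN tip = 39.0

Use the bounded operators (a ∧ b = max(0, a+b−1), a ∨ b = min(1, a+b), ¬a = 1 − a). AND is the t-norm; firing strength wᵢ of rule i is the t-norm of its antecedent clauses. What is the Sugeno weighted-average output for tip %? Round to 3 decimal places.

R1 (z=29.0): ¬acceptable=1−0.53=0.47 → w = 0.47
R2 (z=42.6): bad=0.21, acceptable=0.53; AND[max(0, a+b−1)] → w = 0.00
R3 (z=42.6): bad=0.21, ¬acceptable=1−0.53=0.47; AND[max(0, a+b−1)] → w = 0.00
R4 (z=84.0): poor=0.46 → w = 0.46
R5 (z=39.0): ¬excellent=1−0.70=0.30, okay=0.23; AND[max(0, a+b−1)] → w = 0.00
Weighted average = (0.47·29.0 + 0.00·42.6 + 0.00·42.6 + 0.46·84.0 + 0.00·39.0) / (0.47 + 0.00 + 0.00 + 0.46 + 0.00)
  = 52.2700 / 0.9300 = 56.204

56.204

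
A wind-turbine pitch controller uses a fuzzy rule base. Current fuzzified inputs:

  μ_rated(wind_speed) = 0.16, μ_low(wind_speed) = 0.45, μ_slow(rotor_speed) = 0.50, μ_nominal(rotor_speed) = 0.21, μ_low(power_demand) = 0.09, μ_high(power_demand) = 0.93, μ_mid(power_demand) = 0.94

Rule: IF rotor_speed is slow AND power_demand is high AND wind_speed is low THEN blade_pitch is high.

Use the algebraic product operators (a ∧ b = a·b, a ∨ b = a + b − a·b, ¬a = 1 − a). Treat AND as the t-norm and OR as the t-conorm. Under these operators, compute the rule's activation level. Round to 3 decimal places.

firing strength: slow=0.50, high=0.93, low=0.45; AND[a·b] → w = 0.2093

0.209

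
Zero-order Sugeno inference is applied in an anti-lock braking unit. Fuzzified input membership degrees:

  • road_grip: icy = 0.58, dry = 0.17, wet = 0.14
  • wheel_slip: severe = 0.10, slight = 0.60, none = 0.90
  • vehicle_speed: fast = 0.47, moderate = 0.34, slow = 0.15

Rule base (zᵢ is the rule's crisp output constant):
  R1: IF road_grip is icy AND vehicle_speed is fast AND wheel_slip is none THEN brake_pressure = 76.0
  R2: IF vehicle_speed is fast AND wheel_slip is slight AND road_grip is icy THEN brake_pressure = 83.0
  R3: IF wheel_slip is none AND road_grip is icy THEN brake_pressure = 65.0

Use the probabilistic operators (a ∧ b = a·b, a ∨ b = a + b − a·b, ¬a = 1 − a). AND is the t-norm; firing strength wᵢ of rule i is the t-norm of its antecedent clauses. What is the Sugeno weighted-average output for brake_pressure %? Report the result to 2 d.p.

R1 (z=76.0): icy=0.58, fast=0.47, none=0.90; AND[a·b] → w = 0.2453
R2 (z=83.0): fast=0.47, slight=0.60, icy=0.58; AND[a·b] → w = 0.1636
R3 (z=65.0): none=0.90, icy=0.58; AND[a·b] → w = 0.5220
Weighted average = (0.2453·76.0 + 0.1636·83.0 + 0.5220·65.0) / (0.2453 + 0.1636 + 0.5220)
  = 66.1513 / 0.9309 = 71.06

71.06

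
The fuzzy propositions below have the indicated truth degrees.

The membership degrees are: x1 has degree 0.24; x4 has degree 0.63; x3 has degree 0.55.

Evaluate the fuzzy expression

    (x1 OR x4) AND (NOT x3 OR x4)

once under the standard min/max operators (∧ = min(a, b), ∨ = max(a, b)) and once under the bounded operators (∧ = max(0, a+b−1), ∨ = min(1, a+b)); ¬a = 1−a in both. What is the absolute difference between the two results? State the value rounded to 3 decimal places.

0.240

Under standard min/max:
  x1 OR x4 = max(a, b) on (0.24, 0.63) = 0.63
  NOT x3 = 1 − 0.55 = 0.45
  NOT x3 OR x4 = max(a, b) on (0.45, 0.63) = 0.63
  (x1 OR x4) AND (NOT x3 OR x4) = min(a, b) on (0.63, 0.63) = 0.63
  → value = 0.6300
Under bounded:
  x1 OR x4 = min(1, a+b) on (0.24, 0.63) = 0.87
  NOT x3 = 1 − 0.55 = 0.45
  NOT x3 OR x4 = min(1, a+b) on (0.45, 0.63) = 1.00
  (x1 OR x4) AND (NOT x3 OR x4) = max(0, a+b−1) on (0.87, 1.00) = 0.87
  → value = 0.8700
|0.6300 − 0.8700| = 0.240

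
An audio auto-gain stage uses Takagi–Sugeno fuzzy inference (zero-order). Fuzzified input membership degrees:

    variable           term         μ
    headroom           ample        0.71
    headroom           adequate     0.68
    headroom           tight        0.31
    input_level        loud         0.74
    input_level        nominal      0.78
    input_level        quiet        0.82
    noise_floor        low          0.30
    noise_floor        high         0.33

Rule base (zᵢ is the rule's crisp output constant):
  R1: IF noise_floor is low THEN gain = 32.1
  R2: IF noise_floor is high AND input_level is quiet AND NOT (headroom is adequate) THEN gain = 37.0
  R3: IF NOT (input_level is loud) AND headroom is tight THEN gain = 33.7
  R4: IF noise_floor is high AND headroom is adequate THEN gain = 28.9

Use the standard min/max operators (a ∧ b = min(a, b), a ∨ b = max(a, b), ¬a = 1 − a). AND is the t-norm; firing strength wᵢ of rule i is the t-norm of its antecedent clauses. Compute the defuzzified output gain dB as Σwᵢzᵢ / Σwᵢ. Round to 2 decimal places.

32.87

R1 (z=32.1): low=0.30 → w = 0.30
R2 (z=37.0): high=0.33, quiet=0.82, ¬adequate=1−0.68=0.32; AND[min(a, b)] → w = 0.32
R3 (z=33.7): ¬loud=1−0.74=0.26, tight=0.31; AND[min(a, b)] → w = 0.26
R4 (z=28.9): high=0.33, adequate=0.68; AND[min(a, b)] → w = 0.33
Weighted average = (0.30·32.1 + 0.32·37.0 + 0.26·33.7 + 0.33·28.9) / (0.30 + 0.32 + 0.26 + 0.33)
  = 39.7690 / 1.2100 = 32.87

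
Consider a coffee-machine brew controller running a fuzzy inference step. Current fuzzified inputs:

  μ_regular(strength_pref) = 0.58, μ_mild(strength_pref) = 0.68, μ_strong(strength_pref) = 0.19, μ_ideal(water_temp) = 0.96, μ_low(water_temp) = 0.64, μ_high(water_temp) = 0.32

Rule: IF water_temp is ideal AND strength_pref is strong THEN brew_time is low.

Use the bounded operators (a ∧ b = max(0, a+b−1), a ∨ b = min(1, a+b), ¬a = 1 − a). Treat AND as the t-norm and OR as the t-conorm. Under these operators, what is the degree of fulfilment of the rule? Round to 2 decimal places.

0.15

firing strength: ideal=0.96, strong=0.19; AND[max(0, a+b−1)] → w = 0.15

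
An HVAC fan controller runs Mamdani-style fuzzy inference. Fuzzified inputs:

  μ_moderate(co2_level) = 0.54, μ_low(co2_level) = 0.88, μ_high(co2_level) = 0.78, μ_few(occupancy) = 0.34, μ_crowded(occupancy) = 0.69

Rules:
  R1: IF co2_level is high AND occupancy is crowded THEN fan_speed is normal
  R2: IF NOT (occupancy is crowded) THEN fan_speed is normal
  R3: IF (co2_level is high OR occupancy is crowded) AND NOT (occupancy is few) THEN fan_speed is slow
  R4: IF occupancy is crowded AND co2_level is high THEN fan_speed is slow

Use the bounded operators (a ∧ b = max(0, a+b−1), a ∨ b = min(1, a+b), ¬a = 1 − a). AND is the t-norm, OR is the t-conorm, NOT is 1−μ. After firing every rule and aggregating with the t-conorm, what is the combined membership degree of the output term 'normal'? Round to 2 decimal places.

0.78

R1: high=0.78, crowded=0.69; AND[max(0, a+b−1)] → w = 0.47
R2: ¬crowded=1−0.69=0.31 → w = 0.31
R3: (high=0.78 OR crowded=0.69) = 1.00; AND[max(0, a+b−1)] with ¬few=1−0.34=0.66 → w = 0.66
R4: crowded=0.69, high=0.78; AND[max(0, a+b−1)] → w = 0.47
Rules with consequent 'normal': {R1, R2} → strengths 0.47, 0.31
Aggregate via t-conorm [min(1, a+b)]: 0.78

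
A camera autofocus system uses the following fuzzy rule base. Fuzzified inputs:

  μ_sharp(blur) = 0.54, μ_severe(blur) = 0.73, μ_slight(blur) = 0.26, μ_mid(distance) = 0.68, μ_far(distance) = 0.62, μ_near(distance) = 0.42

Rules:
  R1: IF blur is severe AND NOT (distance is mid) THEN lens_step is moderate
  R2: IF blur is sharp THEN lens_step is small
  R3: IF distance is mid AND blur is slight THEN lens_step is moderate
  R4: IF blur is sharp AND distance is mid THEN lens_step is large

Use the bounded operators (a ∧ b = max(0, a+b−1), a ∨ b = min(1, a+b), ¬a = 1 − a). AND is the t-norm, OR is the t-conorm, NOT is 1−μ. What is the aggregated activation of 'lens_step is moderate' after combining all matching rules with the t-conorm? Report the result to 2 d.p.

0.05

R1: severe=0.73, ¬mid=1−0.68=0.32; AND[max(0, a+b−1)] → w = 0.05
R2: sharp=0.54 → w = 0.54
R3: mid=0.68, slight=0.26; AND[max(0, a+b−1)] → w = 0.00
R4: sharp=0.54, mid=0.68; AND[max(0, a+b−1)] → w = 0.22
Rules with consequent 'moderate': {R1, R3} → strengths 0.05, 0.00
Aggregate via t-conorm [min(1, a+b)]: 0.05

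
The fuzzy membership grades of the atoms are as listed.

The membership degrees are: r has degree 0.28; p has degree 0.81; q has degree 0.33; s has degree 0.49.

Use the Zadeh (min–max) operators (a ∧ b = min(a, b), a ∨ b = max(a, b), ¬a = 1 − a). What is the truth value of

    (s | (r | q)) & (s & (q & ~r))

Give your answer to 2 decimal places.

r | q = max(a, b) on (0.28, 0.33) = 0.33
s | (r | q) = max(a, b) on (0.49, 0.33) = 0.49
~r = 1 − 0.28 = 0.72
q & ~r = min(a, b) on (0.33, 0.72) = 0.33
s & (q & ~r) = min(a, b) on (0.49, 0.33) = 0.33
(s | (r | q)) & (s & (q & ~r)) = min(a, b) on (0.49, 0.33) = 0.33

0.33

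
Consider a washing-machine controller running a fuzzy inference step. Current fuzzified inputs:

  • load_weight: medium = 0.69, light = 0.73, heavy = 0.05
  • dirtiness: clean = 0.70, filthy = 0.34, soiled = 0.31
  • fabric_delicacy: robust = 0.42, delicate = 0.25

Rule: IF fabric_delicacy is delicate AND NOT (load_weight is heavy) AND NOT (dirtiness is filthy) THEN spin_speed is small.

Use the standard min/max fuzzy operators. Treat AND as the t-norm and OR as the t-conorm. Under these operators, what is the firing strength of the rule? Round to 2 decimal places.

0.25

firing strength: delicate=0.25, ¬heavy=1−0.05=0.95, ¬filthy=1−0.34=0.66; AND[min(a, b)] → w = 0.25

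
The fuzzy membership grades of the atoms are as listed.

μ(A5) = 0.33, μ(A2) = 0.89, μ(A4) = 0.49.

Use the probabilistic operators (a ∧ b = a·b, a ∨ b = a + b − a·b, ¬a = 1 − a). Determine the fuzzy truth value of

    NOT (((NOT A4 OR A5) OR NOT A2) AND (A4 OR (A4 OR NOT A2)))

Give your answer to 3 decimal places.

0.456

NOT A4 = 1 − 0.4900 = 0.5100
NOT A4 OR A5 = a + b − a·b on (0.5100, 0.3300) = 0.6717
NOT A2 = 1 − 0.8900 = 0.1100
(NOT A4 OR A5) OR NOT A2 = a + b − a·b on (0.6717, 0.1100) = 0.7078
NOT A2 = 1 − 0.8900 = 0.1100
A4 OR NOT A2 = a + b − a·b on (0.4900, 0.1100) = 0.5461
A4 OR (A4 OR NOT A2) = a + b − a·b on (0.4900, 0.5461) = 0.7685
((NOT A4 OR A5) OR NOT A2) AND (A4 OR (A4 OR NOT A2)) = a·b on (0.7078, 0.7685) = 0.5440
NOT (((NOT A4 OR A5) OR NOT A2) AND (A4 OR (A4 OR NOT A2))) = 1 − 0.5440 = 0.4560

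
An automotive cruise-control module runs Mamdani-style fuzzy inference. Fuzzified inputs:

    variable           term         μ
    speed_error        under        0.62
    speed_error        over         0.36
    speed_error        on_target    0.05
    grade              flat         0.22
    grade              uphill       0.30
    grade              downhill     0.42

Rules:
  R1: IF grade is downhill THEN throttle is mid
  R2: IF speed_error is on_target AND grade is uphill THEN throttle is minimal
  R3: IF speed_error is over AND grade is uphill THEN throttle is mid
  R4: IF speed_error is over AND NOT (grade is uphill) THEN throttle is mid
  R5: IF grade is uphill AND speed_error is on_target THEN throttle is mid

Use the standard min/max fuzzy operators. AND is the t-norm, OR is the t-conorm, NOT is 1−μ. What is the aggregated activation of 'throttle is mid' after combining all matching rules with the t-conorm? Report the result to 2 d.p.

R1: downhill=0.42 → w = 0.42
R2: on_target=0.05, uphill=0.30; AND[min(a, b)] → w = 0.05
R3: over=0.36, uphill=0.30; AND[min(a, b)] → w = 0.30
R4: over=0.36, ¬uphill=1−0.30=0.70; AND[min(a, b)] → w = 0.36
R5: uphill=0.30, on_target=0.05; AND[min(a, b)] → w = 0.05
Rules with consequent 'mid': {R1, R3, R4, R5} → strengths 0.42, 0.30, 0.36, 0.05
Aggregate via t-conorm [max(a, b)]: 0.42

0.42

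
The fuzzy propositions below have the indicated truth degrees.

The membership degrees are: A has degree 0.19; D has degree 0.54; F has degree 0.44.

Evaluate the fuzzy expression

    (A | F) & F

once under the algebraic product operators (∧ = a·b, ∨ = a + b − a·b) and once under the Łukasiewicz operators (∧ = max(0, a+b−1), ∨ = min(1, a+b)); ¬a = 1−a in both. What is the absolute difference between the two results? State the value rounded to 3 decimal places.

Under algebraic product:
  A | F = a + b − a·b on (0.1900, 0.4400) = 0.5464
  (A | F) & F = a·b on (0.5464, 0.4400) = 0.2404
  → value = 0.2404
Under Łukasiewicz:
  A | F = min(1, a+b) on (0.19, 0.44) = 0.63
  (A | F) & F = max(0, a+b−1) on (0.63, 0.44) = 0.07
  → value = 0.0700
|0.2404 − 0.0700| = 0.170

0.170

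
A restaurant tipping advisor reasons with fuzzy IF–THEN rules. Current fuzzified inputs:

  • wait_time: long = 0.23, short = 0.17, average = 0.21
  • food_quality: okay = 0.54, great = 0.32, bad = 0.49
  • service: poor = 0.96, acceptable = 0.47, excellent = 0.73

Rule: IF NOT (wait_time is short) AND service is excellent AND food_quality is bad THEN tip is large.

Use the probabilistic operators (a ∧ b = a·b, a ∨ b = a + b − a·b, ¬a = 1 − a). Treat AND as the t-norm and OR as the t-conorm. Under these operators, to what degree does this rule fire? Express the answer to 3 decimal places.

firing strength: ¬short=1−0.17=0.83, excellent=0.73, bad=0.49; AND[a·b] → w = 0.2969

0.297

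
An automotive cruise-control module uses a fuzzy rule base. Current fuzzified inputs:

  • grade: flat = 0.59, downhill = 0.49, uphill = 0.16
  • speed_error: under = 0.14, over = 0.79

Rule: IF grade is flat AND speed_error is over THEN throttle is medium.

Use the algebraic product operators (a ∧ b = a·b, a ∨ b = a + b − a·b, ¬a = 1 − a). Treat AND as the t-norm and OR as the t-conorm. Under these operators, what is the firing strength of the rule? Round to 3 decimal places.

firing strength: flat=0.59, over=0.79; AND[a·b] → w = 0.4661

0.466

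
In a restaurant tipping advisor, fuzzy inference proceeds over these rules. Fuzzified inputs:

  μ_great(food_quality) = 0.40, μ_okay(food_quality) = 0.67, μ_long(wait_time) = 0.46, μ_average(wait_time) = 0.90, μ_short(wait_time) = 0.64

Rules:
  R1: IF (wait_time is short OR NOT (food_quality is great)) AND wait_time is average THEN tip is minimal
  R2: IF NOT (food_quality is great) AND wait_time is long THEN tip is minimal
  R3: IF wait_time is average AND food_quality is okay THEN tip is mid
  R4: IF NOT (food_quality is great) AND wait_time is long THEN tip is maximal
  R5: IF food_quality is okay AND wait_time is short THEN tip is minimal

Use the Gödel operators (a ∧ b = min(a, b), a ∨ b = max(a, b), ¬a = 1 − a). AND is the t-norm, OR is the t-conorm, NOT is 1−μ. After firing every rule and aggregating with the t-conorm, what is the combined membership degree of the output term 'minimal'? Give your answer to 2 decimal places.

R1: (short=0.64 OR ¬great=1−0.40=0.60) = 0.64; AND[min(a, b)] with average=0.90 → w = 0.64
R2: ¬great=1−0.40=0.60, long=0.46; AND[min(a, b)] → w = 0.46
R3: average=0.90, okay=0.67; AND[min(a, b)] → w = 0.67
R4: ¬great=1−0.40=0.60, long=0.46; AND[min(a, b)] → w = 0.46
R5: okay=0.67, short=0.64; AND[min(a, b)] → w = 0.64
Rules with consequent 'minimal': {R1, R2, R5} → strengths 0.64, 0.46, 0.64
Aggregate via t-conorm [max(a, b)]: 0.64

0.64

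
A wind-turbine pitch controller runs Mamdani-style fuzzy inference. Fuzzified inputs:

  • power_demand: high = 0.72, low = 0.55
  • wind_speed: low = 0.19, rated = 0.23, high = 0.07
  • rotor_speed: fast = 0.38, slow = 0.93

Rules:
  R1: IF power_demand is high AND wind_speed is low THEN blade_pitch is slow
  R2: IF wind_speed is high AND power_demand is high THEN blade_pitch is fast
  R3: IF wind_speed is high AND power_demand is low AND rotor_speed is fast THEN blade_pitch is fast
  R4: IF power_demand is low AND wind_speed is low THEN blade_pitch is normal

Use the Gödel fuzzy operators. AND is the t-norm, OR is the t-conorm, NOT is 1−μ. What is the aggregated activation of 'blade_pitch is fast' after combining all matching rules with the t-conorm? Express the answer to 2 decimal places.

R1: high=0.72, low=0.19; AND[min(a, b)] → w = 0.19
R2: high=0.07, high=0.72; AND[min(a, b)] → w = 0.07
R3: high=0.07, low=0.55, fast=0.38; AND[min(a, b)] → w = 0.07
R4: low=0.55, low=0.19; AND[min(a, b)] → w = 0.19
Rules with consequent 'fast': {R2, R3} → strengths 0.07, 0.07
Aggregate via t-conorm [max(a, b)]: 0.07

0.07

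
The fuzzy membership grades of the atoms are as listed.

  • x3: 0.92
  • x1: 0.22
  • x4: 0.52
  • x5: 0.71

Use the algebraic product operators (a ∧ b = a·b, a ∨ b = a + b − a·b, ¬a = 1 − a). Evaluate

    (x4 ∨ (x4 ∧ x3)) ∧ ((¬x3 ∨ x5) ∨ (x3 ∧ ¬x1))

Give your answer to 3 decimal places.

0.693

x4 ∧ x3 = a·b on (0.5200, 0.9200) = 0.4784
x4 ∨ (x4 ∧ x3) = a + b − a·b on (0.5200, 0.4784) = 0.7496
¬x3 = 1 − 0.9200 = 0.0800
¬x3 ∨ x5 = a + b − a·b on (0.0800, 0.7100) = 0.7332
¬x1 = 1 − 0.2200 = 0.7800
x3 ∧ ¬x1 = a·b on (0.9200, 0.7800) = 0.7176
(¬x3 ∨ x5) ∨ (x3 ∧ ¬x1) = a + b − a·b on (0.7332, 0.7176) = 0.9247
(x4 ∨ (x4 ∧ x3)) ∧ ((¬x3 ∨ x5) ∨ (x3 ∧ ¬x1)) = a·b on (0.7496, 0.9247) = 0.6932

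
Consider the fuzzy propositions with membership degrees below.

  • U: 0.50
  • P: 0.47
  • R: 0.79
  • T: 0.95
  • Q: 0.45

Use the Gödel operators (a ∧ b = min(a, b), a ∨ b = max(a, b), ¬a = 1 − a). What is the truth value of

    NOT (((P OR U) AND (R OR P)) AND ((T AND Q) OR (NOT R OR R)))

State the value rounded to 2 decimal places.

P OR U = max(a, b) on (0.47, 0.50) = 0.50
R OR P = max(a, b) on (0.79, 0.47) = 0.79
(P OR U) AND (R OR P) = min(a, b) on (0.50, 0.79) = 0.50
T AND Q = min(a, b) on (0.95, 0.45) = 0.45
NOT R = 1 − 0.79 = 0.21
NOT R OR R = max(a, b) on (0.21, 0.79) = 0.79
(T AND Q) OR (NOT R OR R) = max(a, b) on (0.45, 0.79) = 0.79
((P OR U) AND (R OR P)) AND ((T AND Q) OR (NOT R OR R)) = min(a, b) on (0.50, 0.79) = 0.50
NOT (((P OR U) AND (R OR P)) AND ((T AND Q) OR (NOT R OR R))) = 1 − 0.50 = 0.50

0.50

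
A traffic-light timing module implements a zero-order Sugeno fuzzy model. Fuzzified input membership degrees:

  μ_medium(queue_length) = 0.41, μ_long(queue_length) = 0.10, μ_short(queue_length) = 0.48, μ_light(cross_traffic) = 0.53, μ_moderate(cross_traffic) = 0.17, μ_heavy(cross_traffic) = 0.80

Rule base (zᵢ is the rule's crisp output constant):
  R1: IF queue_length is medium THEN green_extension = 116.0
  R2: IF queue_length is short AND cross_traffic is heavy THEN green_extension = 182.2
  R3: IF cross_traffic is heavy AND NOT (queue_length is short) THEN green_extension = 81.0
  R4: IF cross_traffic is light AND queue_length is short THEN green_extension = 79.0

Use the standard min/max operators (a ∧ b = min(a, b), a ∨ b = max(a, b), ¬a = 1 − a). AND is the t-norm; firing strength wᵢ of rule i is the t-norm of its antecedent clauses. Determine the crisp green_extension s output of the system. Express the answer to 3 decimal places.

113.786

R1 (z=116.0): medium=0.41 → w = 0.41
R2 (z=182.2): short=0.48, heavy=0.80; AND[min(a, b)] → w = 0.48
R3 (z=81.0): heavy=0.80, ¬short=1−0.48=0.52; AND[min(a, b)] → w = 0.52
R4 (z=79.0): light=0.53, short=0.48; AND[min(a, b)] → w = 0.48
Weighted average = (0.41·116.0 + 0.48·182.2 + 0.52·81.0 + 0.48·79.0) / (0.41 + 0.48 + 0.52 + 0.48)
  = 215.0560 / 1.8900 = 113.786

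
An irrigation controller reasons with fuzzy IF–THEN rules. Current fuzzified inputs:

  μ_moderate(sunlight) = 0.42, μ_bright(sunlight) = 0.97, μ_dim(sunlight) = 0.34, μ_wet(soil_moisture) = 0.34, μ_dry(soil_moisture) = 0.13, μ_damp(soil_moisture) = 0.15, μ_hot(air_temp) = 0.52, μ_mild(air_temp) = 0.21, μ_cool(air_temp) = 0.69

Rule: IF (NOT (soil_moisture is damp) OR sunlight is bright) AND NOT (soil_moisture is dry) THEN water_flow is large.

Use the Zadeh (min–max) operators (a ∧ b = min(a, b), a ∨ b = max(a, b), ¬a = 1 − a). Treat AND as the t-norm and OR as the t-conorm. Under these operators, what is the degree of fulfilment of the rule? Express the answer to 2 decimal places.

firing strength: (¬damp=1−0.15=0.85 OR bright=0.97) = 0.97; AND[min(a, b)] with ¬dry=1−0.13=0.87 → w = 0.87

0.87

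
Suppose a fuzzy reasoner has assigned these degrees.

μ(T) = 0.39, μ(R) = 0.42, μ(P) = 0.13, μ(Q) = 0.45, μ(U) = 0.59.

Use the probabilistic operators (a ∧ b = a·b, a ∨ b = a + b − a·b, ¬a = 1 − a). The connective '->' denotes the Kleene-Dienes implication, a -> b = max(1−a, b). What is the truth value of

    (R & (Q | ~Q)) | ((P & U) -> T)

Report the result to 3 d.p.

0.948

~Q = 1 − 0.4500 = 0.5500
Q | ~Q = a + b − a·b on (0.4500, 0.5500) = 0.7525
R & (Q | ~Q) = a·b on (0.4200, 0.7525) = 0.3160
P & U = a·b on (0.1300, 0.5900) = 0.0767
(P & U) -> T  [Kleene-Dienes: max(1−a, b)] with a=0.0767, b=0.3900 → 0.9233
(R & (Q | ~Q)) | ((P & U) -> T) = a + b − a·b on (0.3160, 0.9233) = 0.9475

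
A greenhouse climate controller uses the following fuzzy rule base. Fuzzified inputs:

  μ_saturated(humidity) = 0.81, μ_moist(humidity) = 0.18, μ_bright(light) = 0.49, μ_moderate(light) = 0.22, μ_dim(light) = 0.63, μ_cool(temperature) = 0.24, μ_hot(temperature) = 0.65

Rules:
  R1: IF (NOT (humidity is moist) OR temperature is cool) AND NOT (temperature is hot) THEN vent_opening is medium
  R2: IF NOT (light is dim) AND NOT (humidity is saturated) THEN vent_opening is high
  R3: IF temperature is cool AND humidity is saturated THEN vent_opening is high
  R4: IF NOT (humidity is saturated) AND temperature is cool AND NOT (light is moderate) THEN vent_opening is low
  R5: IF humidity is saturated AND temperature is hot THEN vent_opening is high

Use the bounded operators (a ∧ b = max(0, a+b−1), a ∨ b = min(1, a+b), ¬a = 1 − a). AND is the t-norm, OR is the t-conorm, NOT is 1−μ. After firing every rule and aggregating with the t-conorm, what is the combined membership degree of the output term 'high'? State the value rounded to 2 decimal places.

R1: (¬moist=1−0.18=0.82 OR cool=0.24) = 1.00; AND[max(0, a+b−1)] with ¬hot=1−0.65=0.35 → w = 0.35
R2: ¬dim=1−0.63=0.37, ¬saturated=1−0.81=0.19; AND[max(0, a+b−1)] → w = 0.00
R3: cool=0.24, saturated=0.81; AND[max(0, a+b−1)] → w = 0.05
R4: ¬saturated=1−0.81=0.19, cool=0.24, ¬moderate=1−0.22=0.78; AND[max(0, a+b−1)] → w = 0.00
R5: saturated=0.81, hot=0.65; AND[max(0, a+b−1)] → w = 0.46
Rules with consequent 'high': {R2, R3, R5} → strengths 0.00, 0.05, 0.46
Aggregate via t-conorm [min(1, a+b)]: 0.51

0.51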